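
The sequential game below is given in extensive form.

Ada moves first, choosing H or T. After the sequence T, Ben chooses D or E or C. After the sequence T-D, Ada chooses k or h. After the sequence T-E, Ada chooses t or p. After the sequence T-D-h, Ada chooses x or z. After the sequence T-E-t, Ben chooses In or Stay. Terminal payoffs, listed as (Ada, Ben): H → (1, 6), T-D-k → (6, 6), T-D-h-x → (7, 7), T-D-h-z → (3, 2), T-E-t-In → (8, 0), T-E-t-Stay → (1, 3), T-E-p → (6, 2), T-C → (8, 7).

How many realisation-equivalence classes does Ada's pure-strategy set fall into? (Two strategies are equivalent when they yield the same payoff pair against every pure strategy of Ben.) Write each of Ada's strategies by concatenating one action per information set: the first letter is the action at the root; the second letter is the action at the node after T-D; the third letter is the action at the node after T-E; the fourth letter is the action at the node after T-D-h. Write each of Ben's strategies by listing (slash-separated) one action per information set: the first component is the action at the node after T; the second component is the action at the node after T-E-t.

7

Ada has 16 pure strategies: Hktx, Hktz, Hkpx, Hkpz, Hhtx, Hhtz, Hhpx, Hhpz, Tktx, Tktz, Tkpx, Tkpz, Thtx, Thtz, Thpx, Thpz. Columns: D/In, D/Stay, E/In, E/Stay, C/In, C/Stay.
{Hktx, Hktz, Hkpx, Hkpz, Hhtx, Hhtz, Hhpx, Hhpz} → row (1,6) (1,6) (1,6) (1,6) (1,6) (1,6)
{Tktx, Tktz} → row (6,6) (6,6) (8,0) (1,3) (8,7) (8,7)
{Tkpx, Tkpz} → row (6,6) (6,6) (6,2) (6,2) (8,7) (8,7)
{Thtx} → row (7,7) (7,7) (8,0) (1,3) (8,7) (8,7)
{Thtz} → row (3,2) (3,2) (8,0) (1,3) (8,7) (8,7)
{Thpx} → row (7,7) (7,7) (6,2) (6,2) (8,7) (8,7)
{Thpz} → row (3,2) (3,2) (6,2) (6,2) (8,7) (8,7)
That's 7 distinct rows out of 16 strategies.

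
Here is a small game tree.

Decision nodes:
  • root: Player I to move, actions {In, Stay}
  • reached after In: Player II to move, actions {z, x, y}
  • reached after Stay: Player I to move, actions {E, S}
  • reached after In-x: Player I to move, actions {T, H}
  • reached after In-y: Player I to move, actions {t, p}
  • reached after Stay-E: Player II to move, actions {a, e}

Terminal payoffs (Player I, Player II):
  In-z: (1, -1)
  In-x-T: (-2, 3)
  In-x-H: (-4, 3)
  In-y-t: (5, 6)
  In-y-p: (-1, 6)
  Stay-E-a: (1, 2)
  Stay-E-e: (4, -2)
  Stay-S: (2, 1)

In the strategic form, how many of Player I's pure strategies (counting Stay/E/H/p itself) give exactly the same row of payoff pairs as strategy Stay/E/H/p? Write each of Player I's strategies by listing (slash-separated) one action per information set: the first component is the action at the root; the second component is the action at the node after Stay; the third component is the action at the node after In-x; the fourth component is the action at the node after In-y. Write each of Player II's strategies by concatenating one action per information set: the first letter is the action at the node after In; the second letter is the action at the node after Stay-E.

Row for Stay/E/H/p (columns za, ze, xa, xe, ya, ye): (1,2) (4,-2) (1,2) (4,-2) (1,2) (4,-2).
Under Stay/E/H/p, Player I's choice at the node after In-x and at the node after In-y can never be reached regardless of what Player II does, so varying those choices leaves every outcome unchanged.
Holding the reachable choices fixed and varying the unreachable ones freely already gives 2 × 2 = 4 equivalent strategies.
No other strategy reproduces this row, so those 4 are the full class: Stay/E/T/t, Stay/E/T/p, Stay/E/H/t, Stay/E/H/p.

4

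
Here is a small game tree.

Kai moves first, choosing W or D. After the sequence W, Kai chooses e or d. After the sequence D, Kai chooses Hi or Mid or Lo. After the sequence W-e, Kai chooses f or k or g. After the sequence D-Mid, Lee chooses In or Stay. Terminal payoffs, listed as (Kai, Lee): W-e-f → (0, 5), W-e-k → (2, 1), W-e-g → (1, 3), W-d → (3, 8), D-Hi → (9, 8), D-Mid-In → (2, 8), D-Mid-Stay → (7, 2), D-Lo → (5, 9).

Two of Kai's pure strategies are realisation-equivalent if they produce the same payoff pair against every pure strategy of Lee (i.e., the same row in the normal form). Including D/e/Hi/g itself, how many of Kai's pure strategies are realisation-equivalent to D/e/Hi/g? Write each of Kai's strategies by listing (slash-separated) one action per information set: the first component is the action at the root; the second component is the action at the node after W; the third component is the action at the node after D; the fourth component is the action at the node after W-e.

6

Row for D/e/Hi/g (columns In, Stay): (9,8) (9,8).
Under D/e/Hi/g, Kai's choice at the node after W and at the node after W-e can never be reached regardless of what Lee does, so varying those choices leaves every outcome unchanged.
Holding the reachable choices fixed and varying the unreachable ones freely already gives 2 × 3 = 6 equivalent strategies.
No other strategy reproduces this row, so those 6 are the full class: D/e/Hi/f, D/e/Hi/k, D/e/Hi/g, D/d/Hi/f, D/d/Hi/k, D/d/Hi/g.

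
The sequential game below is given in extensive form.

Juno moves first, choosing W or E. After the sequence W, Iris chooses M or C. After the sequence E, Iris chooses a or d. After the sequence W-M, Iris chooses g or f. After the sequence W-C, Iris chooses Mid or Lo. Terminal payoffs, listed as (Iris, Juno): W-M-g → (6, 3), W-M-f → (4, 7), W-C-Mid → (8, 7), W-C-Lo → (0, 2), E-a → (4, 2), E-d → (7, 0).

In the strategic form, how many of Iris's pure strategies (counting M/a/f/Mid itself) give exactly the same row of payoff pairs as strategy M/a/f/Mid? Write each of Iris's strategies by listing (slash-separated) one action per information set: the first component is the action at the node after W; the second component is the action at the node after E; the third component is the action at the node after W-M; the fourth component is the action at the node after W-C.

Row for M/a/f/Mid (columns W, E): (4,7) (4,2).
Under M/a/f/Mid, Iris's choice at the node after W-C can never be reached regardless of what Juno does, so varying those choices leaves every outcome unchanged.
Holding the reachable choices fixed and varying the unreachable one freely already gives 2 equivalent strategies.
No other strategy reproduces this row, so those 2 are the full class: M/a/f/Mid, M/a/f/Lo.

2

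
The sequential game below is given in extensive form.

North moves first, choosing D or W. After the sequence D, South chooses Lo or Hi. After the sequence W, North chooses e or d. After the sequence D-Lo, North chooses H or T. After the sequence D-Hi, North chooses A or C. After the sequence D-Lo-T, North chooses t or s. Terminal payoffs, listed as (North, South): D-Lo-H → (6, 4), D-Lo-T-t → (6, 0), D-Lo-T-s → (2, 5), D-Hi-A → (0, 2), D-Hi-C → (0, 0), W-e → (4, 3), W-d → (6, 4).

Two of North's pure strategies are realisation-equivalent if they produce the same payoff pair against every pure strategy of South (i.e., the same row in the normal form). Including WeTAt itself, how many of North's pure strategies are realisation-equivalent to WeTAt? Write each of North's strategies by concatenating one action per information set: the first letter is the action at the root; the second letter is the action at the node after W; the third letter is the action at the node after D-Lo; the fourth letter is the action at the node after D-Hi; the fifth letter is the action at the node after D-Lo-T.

Row for WeTAt (columns Lo, Hi): (4,3) (4,3).
Under WeTAt, North's choice at the node after D-Lo and at the node after D-Hi and at the node after D-Lo-T can never be reached regardless of what South does, so varying those choices leaves every outcome unchanged.
Holding the reachable choices fixed and varying the unreachable ones freely already gives 2 × 2 × 2 = 8 equivalent strategies.
No other strategy reproduces this row, so those 8 are the full class: WeHAt, WeHAs, WeHCt, WeHCs, WeTAt, WeTAs, WeTCt, WeTCs.

8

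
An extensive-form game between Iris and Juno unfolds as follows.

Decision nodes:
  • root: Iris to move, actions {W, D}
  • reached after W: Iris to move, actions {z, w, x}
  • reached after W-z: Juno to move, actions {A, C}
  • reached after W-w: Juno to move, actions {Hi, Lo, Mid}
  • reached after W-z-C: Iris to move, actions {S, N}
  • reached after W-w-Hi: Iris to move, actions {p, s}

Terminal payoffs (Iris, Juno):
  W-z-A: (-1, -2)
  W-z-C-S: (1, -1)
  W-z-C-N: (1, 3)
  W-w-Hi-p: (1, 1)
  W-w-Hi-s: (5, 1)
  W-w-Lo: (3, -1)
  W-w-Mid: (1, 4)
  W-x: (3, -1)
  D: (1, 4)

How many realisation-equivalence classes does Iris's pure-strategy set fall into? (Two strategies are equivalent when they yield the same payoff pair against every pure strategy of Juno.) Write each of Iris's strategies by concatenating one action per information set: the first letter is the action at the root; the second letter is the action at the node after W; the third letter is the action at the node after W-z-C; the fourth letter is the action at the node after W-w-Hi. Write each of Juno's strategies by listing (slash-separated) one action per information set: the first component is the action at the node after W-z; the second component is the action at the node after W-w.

Iris has 24 pure strategies: WzSp, WzSs, WzNp, WzNs, WwSp, WwSs, WwNp, WwNs, WxSp, WxSs, WxNp, WxNs, DzSp, DzSs, DzNp, DzNs, DwSp, DwSs, DwNp, DwNs, DxSp, DxSs, DxNp, DxNs. Columns: A/Hi, A/Lo, A/Mid, C/Hi, C/Lo, C/Mid.
{WzSp, WzSs} → row (-1,-2) (-1,-2) (-1,-2) (1,-1) (1,-1) (1,-1)
{WzNp, WzNs} → row (-1,-2) (-1,-2) (-1,-2) (1,3) (1,3) (1,3)
{WwSp, WwNp} → row (1,1) (3,-1) (1,4) (1,1) (3,-1) (1,4)
{WwSs, WwNs} → row (5,1) (3,-1) (1,4) (5,1) (3,-1) (1,4)
{WxSp, WxSs, WxNp, WxNs} → row (3,-1) (3,-1) (3,-1) (3,-1) (3,-1) (3,-1)
{DzSp, DzSs, DzNp, DzNs, DwSp, DwSs, DwNp, DwNs, DxSp, DxSs, DxNp, DxNs} → row (1,4) (1,4) (1,4) (1,4) (1,4) (1,4)
That's 6 distinct rows out of 24 strategies.

6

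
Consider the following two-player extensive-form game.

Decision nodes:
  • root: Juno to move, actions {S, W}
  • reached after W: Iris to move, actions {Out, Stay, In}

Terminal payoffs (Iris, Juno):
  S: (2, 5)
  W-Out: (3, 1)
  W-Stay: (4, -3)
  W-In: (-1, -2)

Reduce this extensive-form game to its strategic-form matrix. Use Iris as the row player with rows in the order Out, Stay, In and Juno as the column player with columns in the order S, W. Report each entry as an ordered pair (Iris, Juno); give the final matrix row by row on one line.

Out: (2,5) (3,1) | Stay: (2,5) (4,-3) | In: (2,5) (-1,-2)

Row Out: S→(2,5), W→(3,1)
Row Stay: S→(2,5), W→(4,-3)
Row In: S→(2,5), W→(-1,-2)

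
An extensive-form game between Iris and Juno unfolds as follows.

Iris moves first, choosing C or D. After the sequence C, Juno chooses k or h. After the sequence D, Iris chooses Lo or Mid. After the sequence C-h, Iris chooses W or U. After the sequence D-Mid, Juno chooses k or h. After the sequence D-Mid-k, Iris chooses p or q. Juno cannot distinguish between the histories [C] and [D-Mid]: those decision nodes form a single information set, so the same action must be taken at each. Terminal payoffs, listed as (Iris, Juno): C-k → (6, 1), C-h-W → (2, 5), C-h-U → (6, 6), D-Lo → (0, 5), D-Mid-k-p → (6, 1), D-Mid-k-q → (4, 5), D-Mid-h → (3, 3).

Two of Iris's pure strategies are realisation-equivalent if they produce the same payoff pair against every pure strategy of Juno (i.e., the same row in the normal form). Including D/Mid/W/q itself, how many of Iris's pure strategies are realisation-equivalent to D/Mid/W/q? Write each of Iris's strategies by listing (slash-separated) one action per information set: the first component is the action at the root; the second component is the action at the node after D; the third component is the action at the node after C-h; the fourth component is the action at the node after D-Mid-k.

2

Row for D/Mid/W/q (columns k, h): (4,5) (3,3).
Under D/Mid/W/q, Iris's choice at the node after C-h can never be reached regardless of what Juno does, so varying those choices leaves every outcome unchanged.
Holding the reachable choices fixed and varying the unreachable one freely already gives 2 equivalent strategies.
No other strategy reproduces this row, so those 2 are the full class: D/Mid/W/q, D/Mid/U/q.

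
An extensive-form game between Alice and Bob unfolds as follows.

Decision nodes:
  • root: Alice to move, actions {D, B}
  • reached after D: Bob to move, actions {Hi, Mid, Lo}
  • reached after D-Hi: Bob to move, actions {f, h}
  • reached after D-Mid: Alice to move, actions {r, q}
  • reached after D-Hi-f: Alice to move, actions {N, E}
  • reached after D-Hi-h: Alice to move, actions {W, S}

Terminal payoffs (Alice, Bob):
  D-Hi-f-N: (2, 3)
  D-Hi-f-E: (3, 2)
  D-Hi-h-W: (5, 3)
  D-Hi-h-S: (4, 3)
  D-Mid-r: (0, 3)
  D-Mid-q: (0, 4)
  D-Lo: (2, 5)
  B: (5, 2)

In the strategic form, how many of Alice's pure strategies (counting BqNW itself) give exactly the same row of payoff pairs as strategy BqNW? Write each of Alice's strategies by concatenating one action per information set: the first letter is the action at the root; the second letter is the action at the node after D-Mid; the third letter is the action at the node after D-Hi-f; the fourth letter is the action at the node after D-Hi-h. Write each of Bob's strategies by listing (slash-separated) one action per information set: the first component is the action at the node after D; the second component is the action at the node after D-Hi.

Row for BqNW (columns Hi/f, Hi/h, Mid/f, Mid/h, Lo/f, Lo/h): (5,2) (5,2) (5,2) (5,2) (5,2) (5,2).
Under BqNW, Alice's choice at the node after D-Mid and at the node after D-Hi-f and at the node after D-Hi-h can never be reached regardless of what Bob does, so varying those choices leaves every outcome unchanged.
Holding the reachable choices fixed and varying the unreachable ones freely already gives 2 × 2 × 2 = 8 equivalent strategies.
No other strategy reproduces this row, so those 8 are the full class: BrNW, BrNS, BrEW, BrES, BqNW, BqNS, BqEW, BqES.

8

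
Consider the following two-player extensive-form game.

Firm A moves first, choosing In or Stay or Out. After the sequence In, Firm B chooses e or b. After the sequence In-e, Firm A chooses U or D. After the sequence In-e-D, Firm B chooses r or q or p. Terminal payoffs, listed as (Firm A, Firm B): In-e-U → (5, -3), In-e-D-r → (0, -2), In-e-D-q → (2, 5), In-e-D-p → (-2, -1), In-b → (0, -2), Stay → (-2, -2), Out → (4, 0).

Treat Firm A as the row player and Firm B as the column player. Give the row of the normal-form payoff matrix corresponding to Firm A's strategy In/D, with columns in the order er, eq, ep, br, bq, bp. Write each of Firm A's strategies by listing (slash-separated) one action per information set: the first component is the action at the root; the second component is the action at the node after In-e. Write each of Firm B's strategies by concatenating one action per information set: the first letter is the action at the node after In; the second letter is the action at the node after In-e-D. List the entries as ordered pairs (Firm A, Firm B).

(0,-2) (2,5) (-2,-1) (0,-2) (0,-2) (0,-2)

vs er: Firm A plays In → Firm B plays e at [In] → Firm A plays D at [In-e] → Firm B plays r at [In-e-D] → (0, -2)
vs eq: Firm A plays In → Firm B plays e at [In] → Firm A plays D at [In-e] → Firm B plays q at [In-e-D] → (2, 5)
vs ep: Firm A plays In → Firm B plays e at [In] → Firm A plays D at [In-e] → Firm B plays p at [In-e-D] → (-2, -1)
vs br: Firm A plays In → Firm B plays b at [In] → (0, -2)
vs bq: Firm A plays In → Firm B plays b at [In] → (0, -2)
vs bp: Firm A plays In → Firm B plays b at [In] → (0, -2)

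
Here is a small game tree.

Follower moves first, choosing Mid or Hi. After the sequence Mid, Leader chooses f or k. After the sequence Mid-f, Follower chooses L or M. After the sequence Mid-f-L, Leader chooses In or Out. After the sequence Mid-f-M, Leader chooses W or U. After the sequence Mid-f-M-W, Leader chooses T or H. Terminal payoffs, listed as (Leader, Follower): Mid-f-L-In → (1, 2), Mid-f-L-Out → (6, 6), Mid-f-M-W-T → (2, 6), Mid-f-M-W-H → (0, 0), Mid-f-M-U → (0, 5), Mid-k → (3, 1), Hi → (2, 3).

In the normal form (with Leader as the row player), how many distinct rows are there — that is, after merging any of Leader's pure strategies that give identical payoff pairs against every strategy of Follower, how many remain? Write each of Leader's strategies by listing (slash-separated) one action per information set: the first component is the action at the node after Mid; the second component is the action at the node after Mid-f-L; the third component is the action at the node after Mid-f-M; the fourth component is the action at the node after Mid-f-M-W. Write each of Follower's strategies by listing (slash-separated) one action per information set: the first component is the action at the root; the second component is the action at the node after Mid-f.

Leader has 16 pure strategies: f/In/W/T, f/In/W/H, f/In/U/T, f/In/U/H, f/Out/W/T, f/Out/W/H, f/Out/U/T, f/Out/U/H, k/In/W/T, k/In/W/H, k/In/U/T, k/In/U/H, k/Out/W/T, k/Out/W/H, k/Out/U/T, k/Out/U/H. Columns: Mid/L, Mid/M, Hi/L, Hi/M.
{f/In/W/T} → row (1,2) (2,6) (2,3) (2,3)
{f/In/W/H} → row (1,2) (0,0) (2,3) (2,3)
{f/In/U/T, f/In/U/H} → row (1,2) (0,5) (2,3) (2,3)
{f/Out/W/T} → row (6,6) (2,6) (2,3) (2,3)
{f/Out/W/H} → row (6,6) (0,0) (2,3) (2,3)
{f/Out/U/T, f/Out/U/H} → row (6,6) (0,5) (2,3) (2,3)
{k/In/W/T, k/In/W/H, k/In/U/T, k/In/U/H, k/Out/W/T, k/Out/W/H, k/Out/U/T, k/Out/U/H} → row (3,1) (3,1) (2,3) (2,3)
That's 7 distinct rows out of 16 strategies.

7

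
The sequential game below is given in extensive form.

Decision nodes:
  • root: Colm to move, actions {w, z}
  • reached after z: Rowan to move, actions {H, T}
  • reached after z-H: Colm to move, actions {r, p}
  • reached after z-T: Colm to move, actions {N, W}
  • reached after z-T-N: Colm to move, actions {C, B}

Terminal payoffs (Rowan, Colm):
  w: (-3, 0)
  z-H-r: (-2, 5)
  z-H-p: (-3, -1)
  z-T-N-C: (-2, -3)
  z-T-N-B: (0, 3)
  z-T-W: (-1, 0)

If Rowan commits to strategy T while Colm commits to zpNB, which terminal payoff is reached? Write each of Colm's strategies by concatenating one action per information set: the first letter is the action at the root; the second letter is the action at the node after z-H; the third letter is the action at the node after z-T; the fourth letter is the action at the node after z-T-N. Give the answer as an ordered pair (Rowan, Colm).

(0, 3)

Trace the play path from the root:
  Colm plays z
  Rowan plays T at [z]
  Colm plays N at [z-T]
  Colm plays B at [z-T-N]
→ terminal payoff (0, 3).
(Colm's choice at the node after z-H is never reached on this path, so it doesn't affect the outcome.)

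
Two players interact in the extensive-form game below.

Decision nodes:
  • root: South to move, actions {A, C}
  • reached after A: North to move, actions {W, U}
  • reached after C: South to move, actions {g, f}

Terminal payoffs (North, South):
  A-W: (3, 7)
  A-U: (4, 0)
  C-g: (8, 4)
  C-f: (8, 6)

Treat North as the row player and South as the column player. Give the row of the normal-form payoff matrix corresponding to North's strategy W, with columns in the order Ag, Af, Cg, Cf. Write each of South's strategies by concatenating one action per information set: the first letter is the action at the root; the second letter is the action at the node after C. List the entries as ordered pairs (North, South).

vs Ag: South plays A → North plays W at [A] → (3, 7)
vs Af: South plays A → North plays W at [A] → (3, 7)
vs Cg: South plays C → South plays g at [C] → (8, 4)
vs Cf: South plays C → South plays f at [C] → (8, 6)

(3,7) (3,7) (8,4) (8,6)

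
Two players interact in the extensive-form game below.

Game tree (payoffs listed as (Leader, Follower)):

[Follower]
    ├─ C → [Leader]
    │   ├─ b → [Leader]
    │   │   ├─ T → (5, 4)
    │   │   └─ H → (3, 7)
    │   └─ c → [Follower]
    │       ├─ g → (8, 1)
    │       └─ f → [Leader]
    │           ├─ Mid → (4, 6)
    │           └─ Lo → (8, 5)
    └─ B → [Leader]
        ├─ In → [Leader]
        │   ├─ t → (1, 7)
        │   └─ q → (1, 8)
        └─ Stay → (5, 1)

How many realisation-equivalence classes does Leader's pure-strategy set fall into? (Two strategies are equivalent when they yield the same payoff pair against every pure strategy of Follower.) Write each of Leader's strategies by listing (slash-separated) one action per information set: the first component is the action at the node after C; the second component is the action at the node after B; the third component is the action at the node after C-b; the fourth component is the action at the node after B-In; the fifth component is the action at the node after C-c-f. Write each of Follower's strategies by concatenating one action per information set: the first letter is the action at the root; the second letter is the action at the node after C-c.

Leader has 32 pure strategies: b/In/T/t/Mid, b/In/T/t/Lo, b/In/T/q/Mid, b/In/T/q/Lo, b/In/H/t/Mid, b/In/H/t/Lo, b/In/H/q/Mid, b/In/H/q/Lo, b/Stay/T/t/Mid, b/Stay/T/t/Lo, b/Stay/T/q/Mid, b/Stay/T/q/Lo, b/Stay/H/t/Mid, b/Stay/H/t/Lo, b/Stay/H/q/Mid, b/Stay/H/q/Lo, c/In/T/t/Mid, c/In/T/t/Lo, c/In/T/q/Mid, c/In/T/q/Lo, c/In/H/t/Mid, c/In/H/t/Lo, c/In/H/q/Mid, c/In/H/q/Lo, c/Stay/T/t/Mid, c/Stay/T/t/Lo, c/Stay/T/q/Mid, c/Stay/T/q/Lo, c/Stay/H/t/Mid, c/Stay/H/t/Lo, c/Stay/H/q/Mid, c/Stay/H/q/Lo. Columns: Cg, Cf, Bg, Bf.
{b/In/T/t/Mid, b/In/T/t/Lo} → row (5,4) (5,4) (1,7) (1,7)
{b/In/T/q/Mid, b/In/T/q/Lo} → row (5,4) (5,4) (1,8) (1,8)
{b/In/H/t/Mid, b/In/H/t/Lo} → row (3,7) (3,7) (1,7) (1,7)
{b/In/H/q/Mid, b/In/H/q/Lo} → row (3,7) (3,7) (1,8) (1,8)
{b/Stay/T/t/Mid, b/Stay/T/t/Lo, b/Stay/T/q/Mid, b/Stay/T/q/Lo} → row (5,4) (5,4) (5,1) (5,1)
{b/Stay/H/t/Mid, b/Stay/H/t/Lo, b/Stay/H/q/Mid, b/Stay/H/q/Lo} → row (3,7) (3,7) (5,1) (5,1)
{c/In/T/t/Mid, c/In/H/t/Mid} → row (8,1) (4,6) (1,7) (1,7)
{c/In/T/t/Lo, c/In/H/t/Lo} → row (8,1) (8,5) (1,7) (1,7)
{c/In/T/q/Mid, c/In/H/q/Mid} → row (8,1) (4,6) (1,8) (1,8)
{c/In/T/q/Lo, c/In/H/q/Lo} → row (8,1) (8,5) (1,8) (1,8)
{c/Stay/T/t/Mid, c/Stay/T/q/Mid, c/Stay/H/t/Mid, c/Stay/H/q/Mid} → row (8,1) (4,6) (5,1) (5,1)
{c/Stay/T/t/Lo, c/Stay/T/q/Lo, c/Stay/H/t/Lo, c/Stay/H/q/Lo} → row (8,1) (8,5) (5,1) (5,1)
That's 12 distinct rows out of 32 strategies.

12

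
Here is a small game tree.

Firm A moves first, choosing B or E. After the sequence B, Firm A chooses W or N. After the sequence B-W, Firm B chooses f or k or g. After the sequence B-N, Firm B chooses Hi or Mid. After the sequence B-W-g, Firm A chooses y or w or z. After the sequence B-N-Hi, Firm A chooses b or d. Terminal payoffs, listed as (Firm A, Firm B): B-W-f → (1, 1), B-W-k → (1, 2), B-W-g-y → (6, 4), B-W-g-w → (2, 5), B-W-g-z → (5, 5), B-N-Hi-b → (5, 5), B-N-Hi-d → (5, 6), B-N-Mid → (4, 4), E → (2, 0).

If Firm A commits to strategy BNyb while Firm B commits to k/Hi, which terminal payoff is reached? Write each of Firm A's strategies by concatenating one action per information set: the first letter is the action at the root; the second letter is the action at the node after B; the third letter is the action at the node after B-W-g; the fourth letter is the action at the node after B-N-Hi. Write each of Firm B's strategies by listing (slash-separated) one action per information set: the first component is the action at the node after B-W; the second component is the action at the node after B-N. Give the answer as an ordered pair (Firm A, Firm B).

(5, 5)

Trace the play path from the root:
  Firm A plays B
  Firm A plays N at [B]
  Firm B plays Hi at [B-N]
  Firm A plays b at [B-N-Hi]
→ terminal payoff (5, 5).
(Firm A's choice at the node after B-W-g is never reached on this path, so it doesn't affect the outcome.)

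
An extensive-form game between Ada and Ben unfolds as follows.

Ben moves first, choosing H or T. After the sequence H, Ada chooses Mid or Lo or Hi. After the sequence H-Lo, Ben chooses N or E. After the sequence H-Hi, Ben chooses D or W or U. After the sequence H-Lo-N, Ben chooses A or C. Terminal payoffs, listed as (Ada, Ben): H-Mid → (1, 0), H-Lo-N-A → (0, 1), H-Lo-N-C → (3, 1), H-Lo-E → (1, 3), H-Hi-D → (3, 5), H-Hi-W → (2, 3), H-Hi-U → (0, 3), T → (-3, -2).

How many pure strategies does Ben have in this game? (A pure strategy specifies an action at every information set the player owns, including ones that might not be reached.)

24

Ben owns the root with actions {H, T} — two choices.
Ben owns the node after H-Lo with actions {N, E} — two choices.
Ben owns the node after H-Hi with actions {D, W, U} — three choices.
Ben owns the node after H-Lo-N with actions {A, C} — two choices.
A pure strategy fixes one action at each information set independently, so the count is the product 2 × 2 × 3 × 2 = 24.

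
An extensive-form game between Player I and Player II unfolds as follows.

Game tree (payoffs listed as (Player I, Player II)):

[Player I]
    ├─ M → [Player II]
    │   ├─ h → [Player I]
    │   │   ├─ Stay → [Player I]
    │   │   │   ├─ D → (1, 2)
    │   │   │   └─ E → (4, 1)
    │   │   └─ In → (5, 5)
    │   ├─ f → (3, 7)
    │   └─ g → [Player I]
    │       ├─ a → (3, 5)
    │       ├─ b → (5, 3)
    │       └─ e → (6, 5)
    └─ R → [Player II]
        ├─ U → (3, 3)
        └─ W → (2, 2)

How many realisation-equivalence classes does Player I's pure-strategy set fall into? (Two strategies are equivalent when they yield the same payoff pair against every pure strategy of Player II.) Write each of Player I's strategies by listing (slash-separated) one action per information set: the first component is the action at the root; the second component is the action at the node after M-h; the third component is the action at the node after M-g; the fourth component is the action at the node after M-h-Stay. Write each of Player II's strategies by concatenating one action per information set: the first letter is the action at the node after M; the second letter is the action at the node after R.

Player I has 24 pure strategies: M/Stay/a/D, M/Stay/a/E, M/Stay/b/D, M/Stay/b/E, M/Stay/e/D, M/Stay/e/E, M/In/a/D, M/In/a/E, M/In/b/D, M/In/b/E, M/In/e/D, M/In/e/E, R/Stay/a/D, R/Stay/a/E, R/Stay/b/D, R/Stay/b/E, R/Stay/e/D, R/Stay/e/E, R/In/a/D, R/In/a/E, R/In/b/D, R/In/b/E, R/In/e/D, R/In/e/E. Columns: hU, hW, fU, fW, gU, gW.
{M/Stay/a/D} → row (1,2) (1,2) (3,7) (3,7) (3,5) (3,5)
{M/Stay/a/E} → row (4,1) (4,1) (3,7) (3,7) (3,5) (3,5)
{M/Stay/b/D} → row (1,2) (1,2) (3,7) (3,7) (5,3) (5,3)
{M/Stay/b/E} → row (4,1) (4,1) (3,7) (3,7) (5,3) (5,3)
{M/Stay/e/D} → row (1,2) (1,2) (3,7) (3,7) (6,5) (6,5)
{M/Stay/e/E} → row (4,1) (4,1) (3,7) (3,7) (6,5) (6,5)
{M/In/a/D, M/In/a/E} → row (5,5) (5,5) (3,7) (3,7) (3,5) (3,5)
{M/In/b/D, M/In/b/E} → row (5,5) (5,5) (3,7) (3,7) (5,3) (5,3)
{M/In/e/D, M/In/e/E} → row (5,5) (5,5) (3,7) (3,7) (6,5) (6,5)
{R/Stay/a/D, R/Stay/a/E, R/Stay/b/D, R/Stay/b/E, R/Stay/e/D, R/Stay/e/E, R/In/a/D, R/In/a/E, R/In/b/D, R/In/b/E, R/In/e/D, R/In/e/E} → row (3,3) (2,2) (3,3) (2,2) (3,3) (2,2)
That's 10 distinct rows out of 24 strategies.

10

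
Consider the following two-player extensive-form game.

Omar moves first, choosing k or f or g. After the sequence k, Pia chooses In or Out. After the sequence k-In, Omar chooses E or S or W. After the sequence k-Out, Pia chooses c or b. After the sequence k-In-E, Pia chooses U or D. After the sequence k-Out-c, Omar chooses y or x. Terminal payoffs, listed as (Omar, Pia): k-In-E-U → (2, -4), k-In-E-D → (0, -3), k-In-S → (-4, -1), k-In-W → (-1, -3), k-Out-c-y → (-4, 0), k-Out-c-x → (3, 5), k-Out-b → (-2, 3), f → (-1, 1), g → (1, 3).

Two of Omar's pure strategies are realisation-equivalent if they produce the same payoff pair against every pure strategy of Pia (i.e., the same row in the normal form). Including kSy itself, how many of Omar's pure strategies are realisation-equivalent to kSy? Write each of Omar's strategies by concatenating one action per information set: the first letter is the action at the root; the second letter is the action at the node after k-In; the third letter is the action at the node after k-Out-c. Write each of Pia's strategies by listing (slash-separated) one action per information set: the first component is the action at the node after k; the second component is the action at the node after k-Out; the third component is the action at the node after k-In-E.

1

Row for kSy (columns In/c/U, In/c/D, In/b/U, In/b/D, Out/c/U, Out/c/D, Out/b/U, Out/b/D): (-4,-1) (-4,-1) (-4,-1) (-4,-1) (-4,0) (-4,0) (-2,3) (-2,3).
Every one of Omar's information sets is on the play path for some reply by Pia when Omar follows kSy.
Changing the action at any of them therefore changes at least one column, so only kSy itself gives this row.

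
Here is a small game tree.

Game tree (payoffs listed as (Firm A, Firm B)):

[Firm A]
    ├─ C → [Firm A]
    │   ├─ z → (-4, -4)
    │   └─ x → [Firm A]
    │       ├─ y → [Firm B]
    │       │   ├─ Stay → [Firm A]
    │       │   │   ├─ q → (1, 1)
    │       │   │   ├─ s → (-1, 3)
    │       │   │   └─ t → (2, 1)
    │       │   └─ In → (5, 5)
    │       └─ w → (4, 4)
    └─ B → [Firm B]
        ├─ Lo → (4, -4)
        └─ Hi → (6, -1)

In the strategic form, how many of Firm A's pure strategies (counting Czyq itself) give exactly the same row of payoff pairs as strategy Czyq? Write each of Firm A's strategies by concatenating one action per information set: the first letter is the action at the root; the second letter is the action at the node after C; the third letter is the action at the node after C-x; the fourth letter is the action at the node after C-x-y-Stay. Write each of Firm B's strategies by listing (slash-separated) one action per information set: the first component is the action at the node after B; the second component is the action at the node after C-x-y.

Row for Czyq (columns Lo/Stay, Lo/In, Hi/Stay, Hi/In): (-4,-4) (-4,-4) (-4,-4) (-4,-4).
Under Czyq, Firm A's choice at the node after C-x and at the node after C-x-y-Stay can never be reached regardless of what Firm B does, so varying those choices leaves every outcome unchanged.
Holding the reachable choices fixed and varying the unreachable ones freely already gives 2 × 3 = 6 equivalent strategies.
No other strategy reproduces this row, so those 6 are the full class: Czyq, Czys, Czyt, Czwq, Czws, Czwt.

6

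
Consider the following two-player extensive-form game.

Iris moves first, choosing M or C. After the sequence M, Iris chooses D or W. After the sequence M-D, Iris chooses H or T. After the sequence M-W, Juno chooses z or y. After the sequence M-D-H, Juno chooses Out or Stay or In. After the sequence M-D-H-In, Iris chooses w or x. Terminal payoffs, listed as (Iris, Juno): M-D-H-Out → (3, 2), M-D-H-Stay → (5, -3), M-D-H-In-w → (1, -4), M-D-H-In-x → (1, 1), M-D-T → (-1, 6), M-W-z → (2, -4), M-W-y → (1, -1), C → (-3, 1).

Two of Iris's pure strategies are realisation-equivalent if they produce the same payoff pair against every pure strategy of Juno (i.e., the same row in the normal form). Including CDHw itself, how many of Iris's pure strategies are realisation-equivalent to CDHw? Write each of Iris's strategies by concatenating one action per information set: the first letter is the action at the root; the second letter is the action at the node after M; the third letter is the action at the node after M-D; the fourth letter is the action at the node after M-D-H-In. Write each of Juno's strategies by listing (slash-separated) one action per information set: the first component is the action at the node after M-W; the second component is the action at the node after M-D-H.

Row for CDHw (columns z/Out, z/Stay, z/In, y/Out, y/Stay, y/In): (-3,1) (-3,1) (-3,1) (-3,1) (-3,1) (-3,1).
Under CDHw, Iris's choice at the node after M and at the node after M-D and at the node after M-D-H-In can never be reached regardless of what Juno does, so varying those choices leaves every outcome unchanged.
Holding the reachable choices fixed and varying the unreachable ones freely already gives 2 × 2 × 2 = 8 equivalent strategies.
No other strategy reproduces this row, so those 8 are the full class: CDHw, CDHx, CDTw, CDTx, CWHw, CWHx, CWTw, CWTx.

8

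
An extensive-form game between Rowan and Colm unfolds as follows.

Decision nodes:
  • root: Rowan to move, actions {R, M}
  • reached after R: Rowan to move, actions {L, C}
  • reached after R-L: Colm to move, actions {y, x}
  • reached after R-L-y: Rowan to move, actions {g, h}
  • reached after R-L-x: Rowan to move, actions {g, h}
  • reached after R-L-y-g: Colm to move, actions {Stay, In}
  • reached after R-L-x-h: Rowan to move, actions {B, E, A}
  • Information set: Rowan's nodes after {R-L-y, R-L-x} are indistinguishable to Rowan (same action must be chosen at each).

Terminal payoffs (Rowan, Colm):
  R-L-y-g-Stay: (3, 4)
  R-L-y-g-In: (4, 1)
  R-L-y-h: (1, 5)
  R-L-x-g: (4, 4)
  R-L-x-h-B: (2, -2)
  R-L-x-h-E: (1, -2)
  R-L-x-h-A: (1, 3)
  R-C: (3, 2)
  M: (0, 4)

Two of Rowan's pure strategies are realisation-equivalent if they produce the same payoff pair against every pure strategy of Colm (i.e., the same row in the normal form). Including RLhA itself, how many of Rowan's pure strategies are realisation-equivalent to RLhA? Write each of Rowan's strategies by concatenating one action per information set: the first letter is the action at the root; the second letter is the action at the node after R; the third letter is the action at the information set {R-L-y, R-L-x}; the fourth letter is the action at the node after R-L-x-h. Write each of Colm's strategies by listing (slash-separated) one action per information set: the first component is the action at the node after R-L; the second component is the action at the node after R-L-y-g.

Row for RLhA (columns y/Stay, y/In, x/Stay, x/In): (1,5) (1,5) (1,3) (1,3).
Every one of Rowan's information sets is on the play path for some reply by Colm when Rowan follows RLhA.
Changing the action at any of them therefore changes at least one column, so only RLhA itself gives this row.

1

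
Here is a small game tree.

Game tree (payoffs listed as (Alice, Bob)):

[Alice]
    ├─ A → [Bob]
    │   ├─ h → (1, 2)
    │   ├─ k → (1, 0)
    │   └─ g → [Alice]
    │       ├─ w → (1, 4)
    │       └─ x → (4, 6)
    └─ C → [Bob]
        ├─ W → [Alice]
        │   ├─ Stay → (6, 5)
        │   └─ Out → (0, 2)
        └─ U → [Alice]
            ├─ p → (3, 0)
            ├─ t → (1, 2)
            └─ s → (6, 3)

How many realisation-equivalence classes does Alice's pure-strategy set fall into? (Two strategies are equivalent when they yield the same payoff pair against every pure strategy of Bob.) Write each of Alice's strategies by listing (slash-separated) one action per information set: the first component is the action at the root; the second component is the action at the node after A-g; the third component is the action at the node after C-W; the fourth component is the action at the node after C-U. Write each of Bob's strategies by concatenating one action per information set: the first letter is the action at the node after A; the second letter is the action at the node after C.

8

Alice has 24 pure strategies: A/w/Stay/p, A/w/Stay/t, A/w/Stay/s, A/w/Out/p, A/w/Out/t, A/w/Out/s, A/x/Stay/p, A/x/Stay/t, A/x/Stay/s, A/x/Out/p, A/x/Out/t, A/x/Out/s, C/w/Stay/p, C/w/Stay/t, C/w/Stay/s, C/w/Out/p, C/w/Out/t, C/w/Out/s, C/x/Stay/p, C/x/Stay/t, C/x/Stay/s, C/x/Out/p, C/x/Out/t, C/x/Out/s. Columns: hW, hU, kW, kU, gW, gU.
{A/w/Stay/p, A/w/Stay/t, A/w/Stay/s, A/w/Out/p, A/w/Out/t, A/w/Out/s} → row (1,2) (1,2) (1,0) (1,0) (1,4) (1,4)
{A/x/Stay/p, A/x/Stay/t, A/x/Stay/s, A/x/Out/p, A/x/Out/t, A/x/Out/s} → row (1,2) (1,2) (1,0) (1,0) (4,6) (4,6)
{C/w/Stay/p, C/x/Stay/p} → row (6,5) (3,0) (6,5) (3,0) (6,5) (3,0)
{C/w/Stay/t, C/x/Stay/t} → row (6,5) (1,2) (6,5) (1,2) (6,5) (1,2)
{C/w/Stay/s, C/x/Stay/s} → row (6,5) (6,3) (6,5) (6,3) (6,5) (6,3)
{C/w/Out/p, C/x/Out/p} → row (0,2) (3,0) (0,2) (3,0) (0,2) (3,0)
{C/w/Out/t, C/x/Out/t} → row (0,2) (1,2) (0,2) (1,2) (0,2) (1,2)
{C/w/Out/s, C/x/Out/s} → row (0,2) (6,3) (0,2) (6,3) (0,2) (6,3)
That's 8 distinct rows out of 24 strategies.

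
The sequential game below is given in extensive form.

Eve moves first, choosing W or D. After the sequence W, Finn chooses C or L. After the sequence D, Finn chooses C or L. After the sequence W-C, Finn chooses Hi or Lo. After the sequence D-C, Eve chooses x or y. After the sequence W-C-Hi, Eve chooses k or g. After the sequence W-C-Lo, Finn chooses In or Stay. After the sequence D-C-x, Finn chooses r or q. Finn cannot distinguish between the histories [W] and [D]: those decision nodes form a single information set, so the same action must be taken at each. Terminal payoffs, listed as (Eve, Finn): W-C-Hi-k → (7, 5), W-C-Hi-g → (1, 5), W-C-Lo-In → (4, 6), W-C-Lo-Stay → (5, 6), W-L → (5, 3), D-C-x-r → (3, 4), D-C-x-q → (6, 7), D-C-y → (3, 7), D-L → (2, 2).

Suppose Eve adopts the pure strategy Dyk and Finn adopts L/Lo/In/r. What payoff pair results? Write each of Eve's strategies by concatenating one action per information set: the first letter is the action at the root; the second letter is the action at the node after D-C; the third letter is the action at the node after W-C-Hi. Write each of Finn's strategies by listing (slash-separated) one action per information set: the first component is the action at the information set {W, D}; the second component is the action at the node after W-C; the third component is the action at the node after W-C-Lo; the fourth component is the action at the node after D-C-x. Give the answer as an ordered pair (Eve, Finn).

Trace the play path from the root:
  Eve plays D
  Finn plays L at [D]
→ terminal payoff (2, 2).
(Eve's choice at the node after D-C is never reached on this path, so it doesn't affect the outcome.)

(2, 2)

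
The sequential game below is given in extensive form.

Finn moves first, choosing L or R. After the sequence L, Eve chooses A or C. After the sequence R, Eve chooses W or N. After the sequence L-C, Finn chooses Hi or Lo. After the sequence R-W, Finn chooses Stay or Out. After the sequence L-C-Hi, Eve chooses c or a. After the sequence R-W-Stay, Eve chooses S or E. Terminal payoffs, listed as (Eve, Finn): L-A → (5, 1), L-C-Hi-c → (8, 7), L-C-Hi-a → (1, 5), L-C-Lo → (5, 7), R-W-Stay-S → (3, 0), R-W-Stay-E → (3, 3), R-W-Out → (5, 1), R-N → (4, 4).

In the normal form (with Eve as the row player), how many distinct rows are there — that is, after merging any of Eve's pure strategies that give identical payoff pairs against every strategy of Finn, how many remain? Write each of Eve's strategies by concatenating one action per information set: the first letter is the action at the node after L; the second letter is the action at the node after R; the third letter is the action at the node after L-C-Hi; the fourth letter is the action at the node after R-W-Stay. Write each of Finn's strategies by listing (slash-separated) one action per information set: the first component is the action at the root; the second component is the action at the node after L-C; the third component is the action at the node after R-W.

9

Eve has 16 pure strategies: AWcS, AWcE, AWaS, AWaE, ANcS, ANcE, ANaS, ANaE, CWcS, CWcE, CWaS, CWaE, CNcS, CNcE, CNaS, CNaE. Columns: L/Hi/Stay, L/Hi/Out, L/Lo/Stay, L/Lo/Out, R/Hi/Stay, R/Hi/Out, R/Lo/Stay, R/Lo/Out.
{AWcS, AWaS} → row (5,1) (5,1) (5,1) (5,1) (3,0) (5,1) (3,0) (5,1)
{AWcE, AWaE} → row (5,1) (5,1) (5,1) (5,1) (3,3) (5,1) (3,3) (5,1)
{ANcS, ANcE, ANaS, ANaE} → row (5,1) (5,1) (5,1) (5,1) (4,4) (4,4) (4,4) (4,4)
{CWcS} → row (8,7) (8,7) (5,7) (5,7) (3,0) (5,1) (3,0) (5,1)
{CWcE} → row (8,7) (8,7) (5,7) (5,7) (3,3) (5,1) (3,3) (5,1)
{CWaS} → row (1,5) (1,5) (5,7) (5,7) (3,0) (5,1) (3,0) (5,1)
{CWaE} → row (1,5) (1,5) (5,7) (5,7) (3,3) (5,1) (3,3) (5,1)
{CNcS, CNcE} → row (8,7) (8,7) (5,7) (5,7) (4,4) (4,4) (4,4) (4,4)
{CNaS, CNaE} → row (1,5) (1,5) (5,7) (5,7) (4,4) (4,4) (4,4) (4,4)
That's 9 distinct rows out of 16 strategies.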